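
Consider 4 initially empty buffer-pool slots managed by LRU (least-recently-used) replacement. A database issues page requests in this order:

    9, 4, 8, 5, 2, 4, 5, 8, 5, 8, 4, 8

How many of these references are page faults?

5

9: fault, frames {9}
4: fault, frames {9,4}
8: fault, frames {9,4,8}
5: fault, frames {9,4,8,5}
2: fault, evict 9, frames {4,8,5,2}
4: hit
5: hit
8: hit
5: hit
8: hit
4: hit
8: hit
Page faults: 5.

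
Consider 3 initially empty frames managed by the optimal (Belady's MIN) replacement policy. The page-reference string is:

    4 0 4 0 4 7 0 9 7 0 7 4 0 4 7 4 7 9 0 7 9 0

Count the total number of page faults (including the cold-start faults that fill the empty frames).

4: fault, frames {4}
0: fault, frames {4,0}
4: hit
0: hit
4: hit
7: fault, frames {4,0,7}
0: hit
9: fault, evict 4, frames {0,7,9}
7: hit
0: hit
7: hit
4: fault, evict 9, frames {0,7,4}
0: hit
4: hit
7: hit
4: hit
7: hit
9: fault, evict 4, frames {0,7,9}
0: hit
7: hit
9: hit
0: hit
Page faults: 6.

6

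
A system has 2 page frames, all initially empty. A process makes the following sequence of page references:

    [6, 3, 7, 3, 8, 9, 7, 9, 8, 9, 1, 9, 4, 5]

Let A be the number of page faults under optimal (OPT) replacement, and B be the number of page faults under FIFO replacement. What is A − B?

-2

Under OPT: F F F . F F . . F . F . F F → 9 faults.
Under FIFO: F F F . F F F . F F F . F F → 11 faults.
A − B = 9 − 11 = -2.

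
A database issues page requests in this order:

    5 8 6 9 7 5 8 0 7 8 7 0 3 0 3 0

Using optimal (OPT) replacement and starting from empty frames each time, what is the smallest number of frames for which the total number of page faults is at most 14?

f=1: 16 faults
f=2: 10 faults
f=3: 7 faults
f=4: 7 faults
f=5: 7 faults
f=6: 7 faults
f=7: 7 faults
Smallest f with faults ≤ 14 is 2.

2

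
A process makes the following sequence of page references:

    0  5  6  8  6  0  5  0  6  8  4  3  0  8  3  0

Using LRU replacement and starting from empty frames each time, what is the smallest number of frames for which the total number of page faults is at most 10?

4

f=1: 16 faults
f=2: 14 faults
f=3: 11 faults
f=4: 7 faults
f=5: 6 faults
f=6: 6 faults
Smallest f with faults ≤ 10 is 4.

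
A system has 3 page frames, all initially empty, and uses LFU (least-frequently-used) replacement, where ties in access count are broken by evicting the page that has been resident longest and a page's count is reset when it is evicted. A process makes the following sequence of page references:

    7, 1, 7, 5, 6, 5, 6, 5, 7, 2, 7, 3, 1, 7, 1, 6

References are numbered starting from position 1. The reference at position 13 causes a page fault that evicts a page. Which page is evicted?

3

pos 1: 7 -> fault, frames [7]
pos 2: 1 -> fault, frames [7, 1]
pos 3: 7 -> hit
pos 4: 5 -> fault, frames [7, 1, 5]
pos 5: 6 -> fault, evict 1, frames [7, 5, 6]
pos 6: 5 -> hit
pos 7: 6 -> hit
pos 8: 5 -> hit
pos 9: 7 -> hit
pos 10: 2 -> fault, evict 6, frames [7, 5, 2]
pos 11: 7 -> hit
pos 12: 3 -> fault, evict 2, frames [7, 5, 3]
pos 13: 1 -> fault, evict 3, frames [7, 5, 1]
At position 13, page 3 is evicted.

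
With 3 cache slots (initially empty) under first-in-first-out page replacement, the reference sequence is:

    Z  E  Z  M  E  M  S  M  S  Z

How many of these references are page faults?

Z -> fault, frames [Z]
E -> fault, frames [Z, E]
Z -> hit
M -> fault, frames [Z, E, M]
E -> hit
M -> hit
S -> fault, evict Z, frames [E, M, S]
M -> hit
S -> hit
Z -> fault, evict E, frames [M, S, Z]
Page faults: 5.

5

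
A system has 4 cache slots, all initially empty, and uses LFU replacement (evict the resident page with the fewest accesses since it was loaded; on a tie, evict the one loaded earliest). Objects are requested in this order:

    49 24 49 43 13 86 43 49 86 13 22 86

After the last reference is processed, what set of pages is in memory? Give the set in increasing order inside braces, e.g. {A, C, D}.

{13, 22, 49, 86}

49: fault, frames (49)
24: fault, frames (49 24)
49: hit
43: fault, frames (49 24 43)
13: fault, frames (49 24 43 13)
86: fault, evict 24, frames (49 43 13 86)
43: hit
49: hit
86: hit
13: hit
22: fault, evict 43, frames (49 13 86 22)
86: hit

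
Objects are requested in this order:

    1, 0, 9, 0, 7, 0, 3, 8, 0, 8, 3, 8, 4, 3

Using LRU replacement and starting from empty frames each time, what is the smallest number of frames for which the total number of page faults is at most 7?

f=1: 14 faults
f=2: 10 faults
f=3: 7 faults
f=4: 7 faults
f=5: 7 faults
f=6: 7 faults
f=7: 7 faults
Smallest f with faults ≤ 7 is 3.

3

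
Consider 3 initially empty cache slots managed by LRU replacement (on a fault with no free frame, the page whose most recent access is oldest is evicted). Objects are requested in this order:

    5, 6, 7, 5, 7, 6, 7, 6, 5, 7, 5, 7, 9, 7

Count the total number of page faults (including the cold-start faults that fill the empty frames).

4

5: miss, frames [5]
6: miss, frames [5, 6]
7: miss, frames [5, 6, 7]
5: hit
7: hit
6: hit
7: hit
6: hit
5: hit
7: hit
5: hit
7: hit
9: miss, evict 6, frames [5, 7, 9]
7: hit
Page faults: 4.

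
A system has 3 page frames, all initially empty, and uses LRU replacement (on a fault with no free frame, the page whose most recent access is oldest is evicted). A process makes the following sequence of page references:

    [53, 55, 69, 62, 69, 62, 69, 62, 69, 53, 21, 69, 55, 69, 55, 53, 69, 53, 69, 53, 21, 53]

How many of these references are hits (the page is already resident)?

53: fault, frames {53}
55: fault, frames {53,55}
69: fault, frames {53,55,69}
62: fault, evict 53, frames {55,69,62}
69: hit
62: hit
69: hit
62: hit
69: hit
53: fault, evict 55, frames {62,69,53}
21: fault, evict 62, frames {69,53,21}
69: hit
55: fault, evict 53, frames {21,69,55}
69: hit
55: hit
53: fault, evict 21, frames {69,55,53}
69: hit
53: hit
69: hit
53: hit
21: fault, evict 55, frames {69,53,21}
53: hit
Hits: 13.

13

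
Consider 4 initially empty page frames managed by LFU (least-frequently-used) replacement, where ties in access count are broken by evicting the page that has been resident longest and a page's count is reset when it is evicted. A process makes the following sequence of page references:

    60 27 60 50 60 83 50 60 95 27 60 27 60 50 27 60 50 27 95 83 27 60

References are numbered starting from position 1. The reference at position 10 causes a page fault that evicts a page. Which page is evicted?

83

pos 1: 60 -> miss, frames [60]
pos 2: 27 -> miss, frames [60, 27]
pos 3: 60 -> hit
pos 4: 50 -> miss, frames [60, 27, 50]
pos 5: 60 -> hit
pos 6: 83 -> miss, frames [60, 27, 50, 83]
pos 7: 50 -> hit
pos 8: 60 -> hit
pos 9: 95 -> miss, evict 27, frames [60, 50, 83, 95]
pos 10: 27 -> miss, evict 83, frames [60, 50, 95, 27]
At position 10, page 83 is evicted.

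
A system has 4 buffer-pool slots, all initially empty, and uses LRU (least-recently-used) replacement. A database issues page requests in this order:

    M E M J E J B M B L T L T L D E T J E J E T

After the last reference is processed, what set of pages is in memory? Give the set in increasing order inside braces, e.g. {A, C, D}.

{D, E, J, T}

M -> fault, frames (M)
E -> fault, frames (M E)
M -> hit
J -> fault, frames (E M J)
E -> hit
J -> hit
B -> fault, frames (M E J B)
M -> hit
B -> hit
L -> fault, evict E, frames (J M B L)
T -> fault, evict J, frames (M B L T)
L -> hit
T -> hit
L -> hit
D -> fault, evict M, frames (B T L D)
E -> fault, evict B, frames (T L D E)
T -> hit
J -> fault, evict L, frames (D E T J)
E -> hit
J -> hit
E -> hit
T -> hit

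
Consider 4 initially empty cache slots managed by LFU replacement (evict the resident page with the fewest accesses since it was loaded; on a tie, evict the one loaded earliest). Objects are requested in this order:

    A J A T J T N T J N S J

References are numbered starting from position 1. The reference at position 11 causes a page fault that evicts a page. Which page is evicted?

pos 1: A -> miss, frames {A}
pos 2: J -> miss, frames {A,J}
pos 3: A -> hit
pos 4: T -> miss, frames {A,J,T}
pos 5: J -> hit
pos 6: T -> hit
pos 7: N -> miss, frames {A,J,T,N}
pos 8: T -> hit
pos 9: J -> hit
pos 10: N -> hit
pos 11: S -> miss, evict A, frames {J,T,N,S}
At position 11, page A is evicted.

A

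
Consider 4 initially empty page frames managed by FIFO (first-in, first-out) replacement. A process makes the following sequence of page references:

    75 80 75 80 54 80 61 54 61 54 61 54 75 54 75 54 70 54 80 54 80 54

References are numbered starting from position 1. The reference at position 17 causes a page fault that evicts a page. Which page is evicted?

75

pos 1: 75: miss, frames [75]
pos 2: 80: miss, frames [75, 80]
pos 3: 75: hit
pos 4: 80: hit
pos 5: 54: miss, frames [75, 80, 54]
pos 6: 80: hit
pos 7: 61: miss, frames [75, 80, 54, 61]
pos 8: 54: hit
pos 9: 61: hit
pos 10: 54: hit
pos 11: 61: hit
pos 12: 54: hit
pos 13: 75: hit
pos 14: 54: hit
pos 15: 75: hit
pos 16: 54: hit
pos 17: 70: miss, evict 75, frames [80, 54, 61, 70]
At position 17, page 75 is evicted.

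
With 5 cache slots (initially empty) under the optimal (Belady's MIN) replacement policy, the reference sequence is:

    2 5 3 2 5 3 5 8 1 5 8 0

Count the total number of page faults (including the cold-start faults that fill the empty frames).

6

2 -> miss, frames (2)
5 -> miss, frames (2 5)
3 -> miss, frames (2 5 3)
2 -> hit
5 -> hit
3 -> hit
5 -> hit
8 -> miss, frames (2 5 3 8)
1 -> miss, frames (2 5 3 8 1)
5 -> hit
8 -> hit
0 -> miss, evict 1, frames (2 5 3 8 0)
Page faults: 6.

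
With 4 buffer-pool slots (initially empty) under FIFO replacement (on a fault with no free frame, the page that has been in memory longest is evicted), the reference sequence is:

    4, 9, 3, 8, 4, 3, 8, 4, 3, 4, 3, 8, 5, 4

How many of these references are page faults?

4 -> miss, frames [4]
9 -> miss, frames [4, 9]
3 -> miss, frames [4, 9, 3]
8 -> miss, frames [4, 9, 3, 8]
4 -> hit
3 -> hit
8 -> hit
4 -> hit
3 -> hit
4 -> hit
3 -> hit
8 -> hit
5 -> miss, evict 4, frames [9, 3, 8, 5]
4 -> miss, evict 9, frames [3, 8, 5, 4]
Page faults: 6.

6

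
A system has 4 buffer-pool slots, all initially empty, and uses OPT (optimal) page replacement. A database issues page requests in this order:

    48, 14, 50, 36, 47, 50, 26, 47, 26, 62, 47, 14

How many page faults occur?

48 → miss, frames (48)
14 → miss, frames (48 14)
50 → miss, frames (48 14 50)
36 → miss, frames (48 14 50 36)
47 → miss, evict 36, frames (48 14 50 47)
50 → hit
26 → miss, evict 50, frames (48 14 47 26)
47 → hit
26 → hit
62 → miss, evict 26, frames (48 14 47 62)
47 → hit
14 → hit
Page faults: 7.

7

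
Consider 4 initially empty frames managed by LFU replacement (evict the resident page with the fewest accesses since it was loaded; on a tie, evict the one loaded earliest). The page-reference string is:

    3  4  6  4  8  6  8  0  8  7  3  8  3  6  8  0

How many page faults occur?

8

3 → fault, frames [3]
4 → fault, frames [3, 4]
6 → fault, frames [3, 4, 6]
4 → hit
8 → fault, frames [3, 4, 6, 8]
6 → hit
8 → hit
0 → fault, evict 3, frames [4, 6, 8, 0]
8 → hit
7 → fault, evict 0, frames [4, 6, 8, 7]
3 → fault, evict 7, frames [4, 6, 8, 3]
8 → hit
3 → hit
6 → hit
8 → hit
0 → fault, evict 4, frames [6, 8, 3, 0]
Page faults: 8.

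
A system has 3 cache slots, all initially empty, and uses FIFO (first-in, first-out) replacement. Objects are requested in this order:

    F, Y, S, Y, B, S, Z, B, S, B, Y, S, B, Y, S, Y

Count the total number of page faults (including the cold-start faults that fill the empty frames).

F: miss, frames {F}
Y: miss, frames {F,Y}
S: miss, frames {F,Y,S}
Y: hit
B: miss, evict F, frames {Y,S,B}
S: hit
Z: miss, evict Y, frames {S,B,Z}
B: hit
S: hit
B: hit
Y: miss, evict S, frames {B,Z,Y}
S: miss, evict B, frames {Z,Y,S}
B: miss, evict Z, frames {Y,S,B}
Y: hit
S: hit
Y: hit
Page faults: 8.

8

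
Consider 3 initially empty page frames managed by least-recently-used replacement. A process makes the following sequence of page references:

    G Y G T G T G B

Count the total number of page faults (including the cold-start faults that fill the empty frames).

4

G -> fault, frames {G}
Y -> fault, frames {G,Y}
G -> hit
T -> fault, frames {Y,G,T}
G -> hit
T -> hit
G -> hit
B -> fault, evict Y, frames {T,G,B}
Page faults: 4.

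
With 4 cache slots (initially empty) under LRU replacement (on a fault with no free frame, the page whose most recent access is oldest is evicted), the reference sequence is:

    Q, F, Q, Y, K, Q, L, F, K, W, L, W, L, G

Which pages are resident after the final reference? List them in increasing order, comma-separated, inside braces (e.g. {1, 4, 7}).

{G, K, L, W}

Q → fault, frames (Q)
F → fault, frames (Q F)
Q → hit
Y → fault, frames (F Q Y)
K → fault, frames (F Q Y K)
Q → hit
L → fault, evict F, frames (Y K Q L)
F → fault, evict Y, frames (K Q L F)
K → hit
W → fault, evict Q, frames (L F K W)
L → hit
W → hit
L → hit
G → fault, evict F, frames (K W L G)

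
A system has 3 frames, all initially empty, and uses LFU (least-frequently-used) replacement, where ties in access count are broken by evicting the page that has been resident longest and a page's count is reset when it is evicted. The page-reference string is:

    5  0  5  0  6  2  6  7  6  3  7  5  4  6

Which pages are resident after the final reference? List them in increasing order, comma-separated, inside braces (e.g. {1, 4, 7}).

{0, 5, 6}

5 → miss, frames [5]
0 → miss, frames [5, 0]
5 → hit
0 → hit
6 → miss, frames [5, 0, 6]
2 → miss, evict 6, frames [5, 0, 2]
6 → miss, evict 2, frames [5, 0, 6]
7 → miss, evict 6, frames [5, 0, 7]
6 → miss, evict 7, frames [5, 0, 6]
3 → miss, evict 6, frames [5, 0, 3]
7 → miss, evict 3, frames [5, 0, 7]
5 → hit
4 → miss, evict 7, frames [5, 0, 4]
6 → miss, evict 4, frames [5, 0, 6]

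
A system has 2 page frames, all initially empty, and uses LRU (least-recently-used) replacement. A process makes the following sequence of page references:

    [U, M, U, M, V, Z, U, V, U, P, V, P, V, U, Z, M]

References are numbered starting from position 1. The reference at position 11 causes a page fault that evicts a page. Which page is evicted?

pos 1: U -> miss, frames [U]
pos 2: M -> miss, frames [U, M]
pos 3: U -> hit
pos 4: M -> hit
pos 5: V -> miss, evict U, frames [M, V]
pos 6: Z -> miss, evict M, frames [V, Z]
pos 7: U -> miss, evict V, frames [Z, U]
pos 8: V -> miss, evict Z, frames [U, V]
pos 9: U -> hit
pos 10: P -> miss, evict V, frames [U, P]
pos 11: V -> miss, evict U, frames [P, V]
At position 11, page U is evicted.

U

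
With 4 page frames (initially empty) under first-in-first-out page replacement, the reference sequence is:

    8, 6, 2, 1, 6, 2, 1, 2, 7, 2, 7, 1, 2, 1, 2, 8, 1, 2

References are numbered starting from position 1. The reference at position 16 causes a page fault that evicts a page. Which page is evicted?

pos 1: 8 -> miss, frames {8}
pos 2: 6 -> miss, frames {8,6}
pos 3: 2 -> miss, frames {8,6,2}
pos 4: 1 -> miss, frames {8,6,2,1}
pos 5: 6 -> hit
pos 6: 2 -> hit
pos 7: 1 -> hit
pos 8: 2 -> hit
pos 9: 7 -> miss, evict 8, frames {6,2,1,7}
pos 10: 2 -> hit
pos 11: 7 -> hit
pos 12: 1 -> hit
pos 13: 2 -> hit
pos 14: 1 -> hit
pos 15: 2 -> hit
pos 16: 8 -> miss, evict 6, frames {2,1,7,8}
At position 16, page 6 is evicted.

6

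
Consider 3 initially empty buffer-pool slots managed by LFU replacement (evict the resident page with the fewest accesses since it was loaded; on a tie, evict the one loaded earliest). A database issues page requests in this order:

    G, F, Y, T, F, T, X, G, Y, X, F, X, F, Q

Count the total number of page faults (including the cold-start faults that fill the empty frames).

G: fault, frames (G)
F: fault, frames (G F)
Y: fault, frames (G F Y)
T: fault, evict G, frames (F Y T)
F: hit
T: hit
X: fault, evict Y, frames (F T X)
G: fault, evict X, frames (F T G)
Y: fault, evict G, frames (F T Y)
X: fault, evict Y, frames (F T X)
F: hit
X: hit
F: hit
Q: fault, evict T, frames (F X Q)
Page faults: 9.

9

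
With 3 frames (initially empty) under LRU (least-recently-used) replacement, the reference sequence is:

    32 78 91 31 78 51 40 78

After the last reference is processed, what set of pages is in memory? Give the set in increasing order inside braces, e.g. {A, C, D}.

32: miss, frames {32}
78: miss, frames {32,78}
91: miss, frames {32,78,91}
31: miss, evict 32, frames {78,91,31}
78: hit
51: miss, evict 91, frames {31,78,51}
40: miss, evict 31, frames {78,51,40}
78: hit

{40, 51, 78}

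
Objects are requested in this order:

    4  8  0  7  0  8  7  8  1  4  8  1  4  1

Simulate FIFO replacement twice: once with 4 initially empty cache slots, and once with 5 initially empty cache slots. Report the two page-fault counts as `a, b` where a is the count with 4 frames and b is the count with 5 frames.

7, 5

4 frames: F F F F . . . . F F F . . . → 7 faults.
5 frames: F F F F . . . . F . . . . . → 5 faults.
5 < 7: adding a frame reduced faults, as is typical.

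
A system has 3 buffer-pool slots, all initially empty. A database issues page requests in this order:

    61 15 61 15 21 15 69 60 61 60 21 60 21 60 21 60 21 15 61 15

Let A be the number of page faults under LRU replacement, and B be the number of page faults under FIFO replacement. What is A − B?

Under LRU: F F . . F . F F F . F . . . . . . F F . → 9 faults.
Under FIFO: F F . . F . F F F . F . . . . . . F . . → 8 faults.
A − B = 9 − 8 = 1.

1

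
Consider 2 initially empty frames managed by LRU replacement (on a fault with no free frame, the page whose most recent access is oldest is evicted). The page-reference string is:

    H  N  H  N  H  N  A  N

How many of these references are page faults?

3

H: miss, frames (H)
N: miss, frames (H N)
H: hit
N: hit
H: hit
N: hit
A: miss, evict H, frames (N A)
N: hit
Page faults: 3.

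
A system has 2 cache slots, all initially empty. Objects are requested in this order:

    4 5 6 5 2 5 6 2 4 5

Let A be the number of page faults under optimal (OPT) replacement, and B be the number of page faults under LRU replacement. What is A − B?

Under OPT: F F F . F . F . F F → 7 faults.
Under LRU: F F F . F . F F F F → 8 faults.
A − B = 7 − 8 = -1.

-1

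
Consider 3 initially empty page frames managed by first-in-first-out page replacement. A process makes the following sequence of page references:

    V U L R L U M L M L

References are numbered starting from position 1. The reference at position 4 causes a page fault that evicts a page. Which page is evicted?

pos 1: V: fault, frames [V]
pos 2: U: fault, frames [V, U]
pos 3: L: fault, frames [V, U, L]
pos 4: R: fault, evict V, frames [U, L, R]
At position 4, page V is evicted.

V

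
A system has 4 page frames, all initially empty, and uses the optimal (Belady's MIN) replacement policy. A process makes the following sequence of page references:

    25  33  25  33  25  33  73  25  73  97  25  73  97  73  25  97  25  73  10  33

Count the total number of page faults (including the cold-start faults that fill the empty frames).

25: fault, frames {25}
33: fault, frames {25,33}
25: hit
33: hit
25: hit
33: hit
73: fault, frames {25,33,73}
25: hit
73: hit
97: fault, frames {25,33,73,97}
25: hit
73: hit
97: hit
73: hit
25: hit
97: hit
25: hit
73: hit
10: fault, evict 97, frames {25,33,73,10}
33: hit
Page faults: 5.

5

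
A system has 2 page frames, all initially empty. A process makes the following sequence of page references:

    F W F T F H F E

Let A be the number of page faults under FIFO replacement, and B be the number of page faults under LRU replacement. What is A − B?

1

Under FIFO: F F . F F F . F → 6 faults.
Under LRU: F F . F . F . F → 5 faults.
A − B = 6 − 5 = 1.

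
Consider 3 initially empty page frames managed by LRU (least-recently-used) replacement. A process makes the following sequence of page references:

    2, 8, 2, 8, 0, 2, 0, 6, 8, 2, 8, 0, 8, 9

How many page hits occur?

6

2 -> miss, frames {2}
8 -> miss, frames {2,8}
2 -> hit
8 -> hit
0 -> miss, frames {2,8,0}
2 -> hit
0 -> hit
6 -> miss, evict 8, frames {2,0,6}
8 -> miss, evict 2, frames {0,6,8}
2 -> miss, evict 0, frames {6,8,2}
8 -> hit
0 -> miss, evict 6, frames {2,8,0}
8 -> hit
9 -> miss, evict 2, frames {0,8,9}
Hits: 6.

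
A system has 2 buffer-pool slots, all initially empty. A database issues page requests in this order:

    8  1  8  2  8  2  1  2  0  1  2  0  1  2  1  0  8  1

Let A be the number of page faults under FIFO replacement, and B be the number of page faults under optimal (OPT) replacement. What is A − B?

Under FIFO: F F . F F . F F F F F F F F . F F F → 15 faults.
Under OPT: F F . F . . F . F . F . F . . F F . → 9 faults.
A − B = 15 − 9 = 6.

6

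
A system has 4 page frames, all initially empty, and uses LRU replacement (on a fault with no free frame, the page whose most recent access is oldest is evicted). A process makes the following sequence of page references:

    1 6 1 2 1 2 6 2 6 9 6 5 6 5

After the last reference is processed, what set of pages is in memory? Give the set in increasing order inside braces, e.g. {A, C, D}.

1: fault, frames [1]
6: fault, frames [1, 6]
1: hit
2: fault, frames [6, 1, 2]
1: hit
2: hit
6: hit
2: hit
6: hit
9: fault, frames [1, 2, 6, 9]
6: hit
5: fault, evict 1, frames [2, 9, 6, 5]
6: hit
5: hit

{2, 5, 6, 9}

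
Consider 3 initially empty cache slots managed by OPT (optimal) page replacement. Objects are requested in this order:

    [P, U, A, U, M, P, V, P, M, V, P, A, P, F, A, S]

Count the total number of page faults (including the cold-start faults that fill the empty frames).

P -> miss, frames [P]
U -> miss, frames [P, U]
A -> miss, frames [P, U, A]
U -> hit
M -> miss, evict U, frames [P, A, M]
P -> hit
V -> miss, evict A, frames [P, M, V]
P -> hit
M -> hit
V -> hit
P -> hit
A -> miss, evict V, frames [P, M, A]
P -> hit
F -> miss, evict M, frames [P, A, F]
A -> hit
S -> miss, evict F, frames [P, A, S]
Page faults: 8.

8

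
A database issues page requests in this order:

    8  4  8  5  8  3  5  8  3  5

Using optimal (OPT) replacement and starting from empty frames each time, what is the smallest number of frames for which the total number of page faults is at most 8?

f=1: 10 faults
f=2: 6 faults
f=3: 4 faults
f=4: 4 faults
Smallest f with faults ≤ 8 is 2.

2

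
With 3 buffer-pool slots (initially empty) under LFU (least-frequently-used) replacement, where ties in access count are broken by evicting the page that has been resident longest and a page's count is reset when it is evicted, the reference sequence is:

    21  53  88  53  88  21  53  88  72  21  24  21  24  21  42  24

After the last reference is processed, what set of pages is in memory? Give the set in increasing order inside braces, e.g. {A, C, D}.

21 -> fault, frames {21}
53 -> fault, frames {21,53}
88 -> fault, frames {21,53,88}
53 -> hit
88 -> hit
21 -> hit
53 -> hit
88 -> hit
72 -> fault, evict 21, frames {53,88,72}
21 -> fault, evict 72, frames {53,88,21}
24 -> fault, evict 21, frames {53,88,24}
21 -> fault, evict 24, frames {53,88,21}
24 -> fault, evict 21, frames {53,88,24}
21 -> fault, evict 24, frames {53,88,21}
42 -> fault, evict 21, frames {53,88,42}
24 -> fault, evict 42, frames {53,88,24}

{24, 53, 88}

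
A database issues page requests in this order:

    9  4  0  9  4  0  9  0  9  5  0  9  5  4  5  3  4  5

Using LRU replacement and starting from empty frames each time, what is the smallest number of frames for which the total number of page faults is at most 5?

4

f=1: 18 faults
f=2: 15 faults
f=3: 6 faults
f=4: 5 faults
f=5: 5 faults
Smallest f with faults ≤ 5 is 4.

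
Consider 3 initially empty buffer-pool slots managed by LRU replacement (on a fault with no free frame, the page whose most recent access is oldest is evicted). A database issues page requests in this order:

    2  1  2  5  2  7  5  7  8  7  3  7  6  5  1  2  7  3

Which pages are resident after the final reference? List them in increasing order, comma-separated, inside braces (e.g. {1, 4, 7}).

{2, 3, 7}

2 → miss, frames [2]
1 → miss, frames [2, 1]
2 → hit
5 → miss, frames [1, 2, 5]
2 → hit
7 → miss, evict 1, frames [5, 2, 7]
5 → hit
7 → hit
8 → miss, evict 2, frames [5, 7, 8]
7 → hit
3 → miss, evict 5, frames [8, 7, 3]
7 → hit
6 → miss, evict 8, frames [3, 7, 6]
5 → miss, evict 3, frames [7, 6, 5]
1 → miss, evict 7, frames [6, 5, 1]
2 → miss, evict 6, frames [5, 1, 2]
7 → miss, evict 5, frames [1, 2, 7]
3 → miss, evict 1, frames [2, 7, 3]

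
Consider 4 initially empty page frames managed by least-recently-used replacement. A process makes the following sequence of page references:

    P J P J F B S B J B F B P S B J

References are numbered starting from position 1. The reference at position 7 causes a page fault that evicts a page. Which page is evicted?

P

pos 1: P: fault, frames [P]
pos 2: J: fault, frames [P, J]
pos 3: P: hit
pos 4: J: hit
pos 5: F: fault, frames [P, J, F]
pos 6: B: fault, frames [P, J, F, B]
pos 7: S: fault, evict P, frames [J, F, B, S]
At position 7, page P is evicted.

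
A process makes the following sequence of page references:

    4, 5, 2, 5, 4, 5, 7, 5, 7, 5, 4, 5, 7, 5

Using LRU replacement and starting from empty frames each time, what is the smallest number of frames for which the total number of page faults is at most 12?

2

f=1: 14 faults
f=2: 7 faults
f=3: 4 faults
f=4: 4 faults
Smallest f with faults ≤ 12 is 2.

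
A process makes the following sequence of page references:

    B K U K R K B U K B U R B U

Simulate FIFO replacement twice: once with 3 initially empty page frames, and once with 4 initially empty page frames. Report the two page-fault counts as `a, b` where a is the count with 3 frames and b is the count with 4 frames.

9, 4

3 frames: F F F . F . F . F . F F F . → 9 faults.
4 frames: F F F . F . . . . . . . . . → 4 faults.
4 < 9: adding a frame reduced faults, as is typical.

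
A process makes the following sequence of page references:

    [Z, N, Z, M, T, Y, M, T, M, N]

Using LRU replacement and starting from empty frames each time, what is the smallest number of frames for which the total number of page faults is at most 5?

5

f=1: 10 faults
f=2: 8 faults
f=3: 6 faults
f=4: 6 faults
f=5: 5 faults
Smallest f with faults ≤ 5 is 5.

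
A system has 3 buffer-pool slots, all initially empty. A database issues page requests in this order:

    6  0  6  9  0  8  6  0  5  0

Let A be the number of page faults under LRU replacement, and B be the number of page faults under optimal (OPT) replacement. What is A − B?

1

Under LRU: F F . F . F F . F . → 6 faults.
Under OPT: F F . F . F . . F . → 5 faults.
A − B = 6 − 5 = 1.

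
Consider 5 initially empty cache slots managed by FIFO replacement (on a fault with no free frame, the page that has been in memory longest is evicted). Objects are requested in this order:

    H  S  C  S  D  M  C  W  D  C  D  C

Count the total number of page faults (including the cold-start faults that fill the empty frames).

6

H -> fault, frames {H}
S -> fault, frames {H,S}
C -> fault, frames {H,S,C}
S -> hit
D -> fault, frames {H,S,C,D}
M -> fault, frames {H,S,C,D,M}
C -> hit
W -> fault, evict H, frames {S,C,D,M,W}
D -> hit
C -> hit
D -> hit
C -> hit
Page faults: 6.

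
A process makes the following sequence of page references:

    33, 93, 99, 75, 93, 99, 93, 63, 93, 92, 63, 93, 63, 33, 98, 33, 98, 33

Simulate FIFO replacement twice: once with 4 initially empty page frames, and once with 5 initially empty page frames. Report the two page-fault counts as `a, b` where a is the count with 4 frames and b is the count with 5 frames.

9, 8

4 frames: F F F F . . . F . F . F . F F . . . → 9 faults.
5 frames: F F F F . . . F . F . . . F F . . . → 8 faults.
8 < 9: adding a frame reduced faults, as is typical.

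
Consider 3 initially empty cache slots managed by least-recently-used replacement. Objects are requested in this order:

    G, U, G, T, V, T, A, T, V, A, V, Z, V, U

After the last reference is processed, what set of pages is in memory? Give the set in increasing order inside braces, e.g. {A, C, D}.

G: fault, frames (G)
U: fault, frames (G U)
G: hit
T: fault, frames (U G T)
V: fault, evict U, frames (G T V)
T: hit
A: fault, evict G, frames (V T A)
T: hit
V: hit
A: hit
V: hit
Z: fault, evict T, frames (A V Z)
V: hit
U: fault, evict A, frames (Z V U)

{U, V, Z}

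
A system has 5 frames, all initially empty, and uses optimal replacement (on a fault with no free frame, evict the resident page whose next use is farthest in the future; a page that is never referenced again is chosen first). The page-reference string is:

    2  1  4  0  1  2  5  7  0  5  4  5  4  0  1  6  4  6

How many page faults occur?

2 -> miss, frames [2]
1 -> miss, frames [2, 1]
4 -> miss, frames [2, 1, 4]
0 -> miss, frames [2, 1, 4, 0]
1 -> hit
2 -> hit
5 -> miss, frames [2, 1, 4, 0, 5]
7 -> miss, evict 2, frames [1, 4, 0, 5, 7]
0 -> hit
5 -> hit
4 -> hit
5 -> hit
4 -> hit
0 -> hit
1 -> hit
6 -> miss, evict 7, frames [1, 4, 0, 5, 6]
4 -> hit
6 -> hit
Page faults: 7.

7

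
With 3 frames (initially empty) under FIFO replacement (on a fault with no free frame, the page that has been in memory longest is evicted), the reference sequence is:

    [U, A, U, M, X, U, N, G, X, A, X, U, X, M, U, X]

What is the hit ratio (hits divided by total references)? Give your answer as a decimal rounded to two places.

U → fault, frames [U]
A → fault, frames [U, A]
U → hit
M → fault, frames [U, A, M]
X → fault, evict U, frames [A, M, X]
U → fault, evict A, frames [M, X, U]
N → fault, evict M, frames [X, U, N]
G → fault, evict X, frames [U, N, G]
X → fault, evict U, frames [N, G, X]
A → fault, evict N, frames [G, X, A]
X → hit
U → fault, evict G, frames [X, A, U]
X → hit
M → fault, evict X, frames [A, U, M]
U → hit
X → fault, evict A, frames [U, M, X]
Hits: 4 of 16 references → 4/16 = 0.2500.

0.25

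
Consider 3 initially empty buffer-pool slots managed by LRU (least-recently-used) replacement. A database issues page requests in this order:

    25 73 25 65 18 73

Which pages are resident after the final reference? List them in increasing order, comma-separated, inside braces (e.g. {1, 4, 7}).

25 → fault, frames [25]
73 → fault, frames [25, 73]
25 → hit
65 → fault, frames [73, 25, 65]
18 → fault, evict 73, frames [25, 65, 18]
73 → fault, evict 25, frames [65, 18, 73]

{18, 65, 73}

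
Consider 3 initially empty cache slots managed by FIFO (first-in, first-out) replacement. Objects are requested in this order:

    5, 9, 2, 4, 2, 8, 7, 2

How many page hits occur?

1

5 -> miss, frames {5}
9 -> miss, frames {5,9}
2 -> miss, frames {5,9,2}
4 -> miss, evict 5, frames {9,2,4}
2 -> hit
8 -> miss, evict 9, frames {2,4,8}
7 -> miss, evict 2, frames {4,8,7}
2 -> miss, evict 4, frames {8,7,2}
Hits: 1.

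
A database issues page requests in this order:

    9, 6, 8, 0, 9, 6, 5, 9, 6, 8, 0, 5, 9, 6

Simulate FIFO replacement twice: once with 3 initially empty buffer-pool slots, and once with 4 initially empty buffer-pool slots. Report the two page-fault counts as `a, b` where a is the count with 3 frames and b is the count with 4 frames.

3 frames: F F F F F F F . . F F . F F → 11 faults.
4 frames: F F F F . . F F F F F F F F → 12 faults.
12 > 11: adding a frame increased faults — Belady's anomaly.

11, 12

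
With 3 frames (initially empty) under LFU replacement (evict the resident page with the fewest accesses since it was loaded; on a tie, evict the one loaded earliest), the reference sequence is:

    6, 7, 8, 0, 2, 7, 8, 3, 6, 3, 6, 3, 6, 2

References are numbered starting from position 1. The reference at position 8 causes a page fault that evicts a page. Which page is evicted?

2

pos 1: 6 -> miss, frames [6]
pos 2: 7 -> miss, frames [6, 7]
pos 3: 8 -> miss, frames [6, 7, 8]
pos 4: 0 -> miss, evict 6, frames [7, 8, 0]
pos 5: 2 -> miss, evict 7, frames [8, 0, 2]
pos 6: 7 -> miss, evict 8, frames [0, 2, 7]
pos 7: 8 -> miss, evict 0, frames [2, 7, 8]
pos 8: 3 -> miss, evict 2, frames [7, 8, 3]
At position 8, page 2 is evicted.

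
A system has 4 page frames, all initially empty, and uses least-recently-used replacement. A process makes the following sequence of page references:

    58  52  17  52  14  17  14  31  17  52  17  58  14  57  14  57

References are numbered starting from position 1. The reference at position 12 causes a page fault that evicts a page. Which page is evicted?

pos 1: 58: fault, frames {58}
pos 2: 52: fault, frames {58,52}
pos 3: 17: fault, frames {58,52,17}
pos 4: 52: hit
pos 5: 14: fault, frames {58,17,52,14}
pos 6: 17: hit
pos 7: 14: hit
pos 8: 31: fault, evict 58, frames {52,17,14,31}
pos 9: 17: hit
pos 10: 52: hit
pos 11: 17: hit
pos 12: 58: fault, evict 14, frames {31,52,17,58}
At position 12, page 14 is evicted.

14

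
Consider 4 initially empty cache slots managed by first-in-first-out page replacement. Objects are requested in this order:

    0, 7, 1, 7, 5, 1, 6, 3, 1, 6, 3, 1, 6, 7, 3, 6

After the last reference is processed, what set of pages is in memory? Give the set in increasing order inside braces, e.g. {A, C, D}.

0: miss, frames {0}
7: miss, frames {0,7}
1: miss, frames {0,7,1}
7: hit
5: miss, frames {0,7,1,5}
1: hit
6: miss, evict 0, frames {7,1,5,6}
3: miss, evict 7, frames {1,5,6,3}
1: hit
6: hit
3: hit
1: hit
6: hit
7: miss, evict 1, frames {5,6,3,7}
3: hit
6: hit

{3, 5, 6, 7}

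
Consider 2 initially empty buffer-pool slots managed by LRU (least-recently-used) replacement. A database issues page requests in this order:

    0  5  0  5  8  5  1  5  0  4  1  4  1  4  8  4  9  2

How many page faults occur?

10

0 -> miss, frames (0)
5 -> miss, frames (0 5)
0 -> hit
5 -> hit
8 -> miss, evict 0, frames (5 8)
5 -> hit
1 -> miss, evict 8, frames (5 1)
5 -> hit
0 -> miss, evict 1, frames (5 0)
4 -> miss, evict 5, frames (0 4)
1 -> miss, evict 0, frames (4 1)
4 -> hit
1 -> hit
4 -> hit
8 -> miss, evict 1, frames (4 8)
4 -> hit
9 -> miss, evict 8, frames (4 9)
2 -> miss, evict 4, frames (9 2)
Page faults: 10.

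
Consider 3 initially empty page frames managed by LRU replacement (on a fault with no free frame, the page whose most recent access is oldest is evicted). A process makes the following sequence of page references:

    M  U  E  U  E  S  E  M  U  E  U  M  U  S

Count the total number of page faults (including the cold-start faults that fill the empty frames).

M → fault, frames [M]
U → fault, frames [M, U]
E → fault, frames [M, U, E]
U → hit
E → hit
S → fault, evict M, frames [U, E, S]
E → hit
M → fault, evict U, frames [S, E, M]
U → fault, evict S, frames [E, M, U]
E → hit
U → hit
M → hit
U → hit
S → fault, evict E, frames [M, U, S]
Page faults: 7.

7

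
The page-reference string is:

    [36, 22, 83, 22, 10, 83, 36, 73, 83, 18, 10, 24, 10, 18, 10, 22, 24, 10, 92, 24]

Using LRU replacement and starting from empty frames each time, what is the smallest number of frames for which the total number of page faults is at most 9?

5

f=1: 20 faults
f=2: 17 faults
f=3: 12 faults
f=4: 10 faults
f=5: 9 faults
f=6: 9 faults
f=7: 8 faults
f=8: 8 faults
Smallest f with faults ≤ 9 is 5.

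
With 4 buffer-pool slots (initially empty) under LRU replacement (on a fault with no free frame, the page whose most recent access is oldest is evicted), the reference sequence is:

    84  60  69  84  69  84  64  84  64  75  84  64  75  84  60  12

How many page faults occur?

7

84 → miss, frames (84)
60 → miss, frames (84 60)
69 → miss, frames (84 60 69)
84 → hit
69 → hit
84 → hit
64 → miss, frames (60 69 84 64)
84 → hit
64 → hit
75 → miss, evict 60, frames (69 84 64 75)
84 → hit
64 → hit
75 → hit
84 → hit
60 → miss, evict 69, frames (64 75 84 60)
12 → miss, evict 64, frames (75 84 60 12)
Page faults: 7.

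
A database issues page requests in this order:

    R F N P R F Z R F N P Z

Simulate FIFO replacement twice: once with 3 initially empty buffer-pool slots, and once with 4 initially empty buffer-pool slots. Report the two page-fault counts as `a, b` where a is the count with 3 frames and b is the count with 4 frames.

9, 10

3 frames: F F F F F F F . . F F . → 9 faults.
4 frames: F F F F . . F F F F F F → 10 faults.
10 > 9: adding a frame increased faults — Belady's anomaly.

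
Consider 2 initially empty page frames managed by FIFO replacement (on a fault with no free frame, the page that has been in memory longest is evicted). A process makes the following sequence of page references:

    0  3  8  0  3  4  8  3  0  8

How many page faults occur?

0 → miss, frames {0}
3 → miss, frames {0,3}
8 → miss, evict 0, frames {3,8}
0 → miss, evict 3, frames {8,0}
3 → miss, evict 8, frames {0,3}
4 → miss, evict 0, frames {3,4}
8 → miss, evict 3, frames {4,8}
3 → miss, evict 4, frames {8,3}
0 → miss, evict 8, frames {3,0}
8 → miss, evict 3, frames {0,8}
Page faults: 10.

10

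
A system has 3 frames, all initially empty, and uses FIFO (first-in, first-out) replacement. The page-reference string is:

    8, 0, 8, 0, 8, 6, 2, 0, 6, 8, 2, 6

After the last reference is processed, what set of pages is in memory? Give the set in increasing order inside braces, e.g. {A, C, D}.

{2, 6, 8}

8: miss, frames {8}
0: miss, frames {8,0}
8: hit
0: hit
8: hit
6: miss, frames {8,0,6}
2: miss, evict 8, frames {0,6,2}
0: hit
6: hit
8: miss, evict 0, frames {6,2,8}
2: hit
6: hit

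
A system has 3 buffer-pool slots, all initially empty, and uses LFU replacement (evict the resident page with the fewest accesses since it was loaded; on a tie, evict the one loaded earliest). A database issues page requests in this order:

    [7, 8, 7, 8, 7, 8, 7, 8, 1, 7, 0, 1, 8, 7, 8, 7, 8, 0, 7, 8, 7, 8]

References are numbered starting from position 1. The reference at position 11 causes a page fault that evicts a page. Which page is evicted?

pos 1: 7 → fault, frames {7}
pos 2: 8 → fault, frames {7,8}
pos 3: 7 → hit
pos 4: 8 → hit
pos 5: 7 → hit
pos 6: 8 → hit
pos 7: 7 → hit
pos 8: 8 → hit
pos 9: 1 → fault, frames {7,8,1}
pos 10: 7 → hit
pos 11: 0 → fault, evict 1, frames {7,8,0}
At position 11, page 1 is evicted.

1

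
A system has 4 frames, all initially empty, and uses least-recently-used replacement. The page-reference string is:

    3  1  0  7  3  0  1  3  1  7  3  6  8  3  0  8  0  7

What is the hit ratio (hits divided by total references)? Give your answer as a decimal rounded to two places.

0.56

3: fault, frames {3}
1: fault, frames {3,1}
0: fault, frames {3,1,0}
7: fault, frames {3,1,0,7}
3: hit
0: hit
1: hit
3: hit
1: hit
7: hit
3: hit
6: fault, evict 0, frames {1,7,3,6}
8: fault, evict 1, frames {7,3,6,8}
3: hit
0: fault, evict 7, frames {6,8,3,0}
8: hit
0: hit
7: fault, evict 6, frames {3,8,0,7}
Hits: 10 of 18 references → 10/18 = 0.5556.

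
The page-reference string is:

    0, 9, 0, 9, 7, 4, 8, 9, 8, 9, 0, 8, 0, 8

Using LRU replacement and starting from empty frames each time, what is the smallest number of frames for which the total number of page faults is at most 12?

2

f=1: 14 faults
f=2: 8 faults
f=3: 7 faults
f=4: 6 faults
f=5: 5 faults
Smallest f with faults ≤ 12 is 2.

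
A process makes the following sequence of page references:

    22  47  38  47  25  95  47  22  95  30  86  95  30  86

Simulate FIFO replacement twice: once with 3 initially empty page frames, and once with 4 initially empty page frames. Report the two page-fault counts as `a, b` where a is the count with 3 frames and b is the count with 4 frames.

3 frames: F F F . F F F F . F F F . . → 10 faults.
4 frames: F F F . F F . F . F F . . . → 8 faults.
8 < 10: adding a frame reduced faults, as is typical.

10, 8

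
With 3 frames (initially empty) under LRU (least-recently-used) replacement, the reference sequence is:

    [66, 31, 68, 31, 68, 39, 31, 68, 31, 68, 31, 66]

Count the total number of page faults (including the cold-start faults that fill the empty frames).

66 → miss, frames [66]
31 → miss, frames [66, 31]
68 → miss, frames [66, 31, 68]
31 → hit
68 → hit
39 → miss, evict 66, frames [31, 68, 39]
31 → hit
68 → hit
31 → hit
68 → hit
31 → hit
66 → miss, evict 39, frames [68, 31, 66]
Page faults: 5.

5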